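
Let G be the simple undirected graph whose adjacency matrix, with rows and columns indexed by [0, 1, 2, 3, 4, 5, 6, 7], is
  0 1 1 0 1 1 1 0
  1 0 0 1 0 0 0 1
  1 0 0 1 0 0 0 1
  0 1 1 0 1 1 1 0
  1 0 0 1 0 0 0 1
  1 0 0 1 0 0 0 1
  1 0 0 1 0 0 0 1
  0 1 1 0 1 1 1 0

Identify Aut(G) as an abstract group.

The vertices split by degree into {0, 3, 7} (degree 5) and {1, 2, 4, 5, 6} (degree 3); every edge runs between the two parts, so G is the complete bipartite graph K_{3,5}. The parts have unequal sizes, so no automorphism swaps them; each part is permuted independently, giving S_5 × S_3 of order 5!·3! = 720.

S_5 × S_3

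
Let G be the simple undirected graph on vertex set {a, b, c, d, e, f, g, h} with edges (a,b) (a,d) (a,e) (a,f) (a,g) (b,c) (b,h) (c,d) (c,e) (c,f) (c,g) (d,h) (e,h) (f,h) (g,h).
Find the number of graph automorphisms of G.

720

The vertices split by degree into {a, c, h} (degree 5) and {b, d, e, f, g} (degree 3); every edge runs between the two parts, so G is the complete bipartite graph K_{3,5}. The parts have unequal sizes, so no automorphism swaps them; each part is permuted independently, giving S_3 × S_5 of order 3!·5! = 720.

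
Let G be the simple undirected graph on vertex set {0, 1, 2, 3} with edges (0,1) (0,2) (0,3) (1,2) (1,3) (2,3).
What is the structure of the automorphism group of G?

Every vertex has degree 3, so G is the complete graph K_4. Any permutation of the 4 vertices preserves K_4, so Aut(K_4) = S_4 of order 4! = 24.

the symmetric group on 4 letters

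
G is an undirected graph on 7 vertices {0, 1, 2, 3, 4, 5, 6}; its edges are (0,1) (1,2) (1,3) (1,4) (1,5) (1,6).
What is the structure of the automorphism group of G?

Vertex 1 has degree 6 and every other vertex has degree 1, so G is the star K_{1,6} with centre 1. Any automorphism fixes the centre and permutes the 6 leaves freely, so Aut(G) ≅ S_6 of order 6! = 720.

the symmetric group on 6 letters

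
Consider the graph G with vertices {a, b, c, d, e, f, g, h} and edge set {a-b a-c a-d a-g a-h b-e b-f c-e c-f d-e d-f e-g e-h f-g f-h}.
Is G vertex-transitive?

No

Automorphisms preserve degree, but G has vertices of degree 3 and vertices of degree 5; no automorphism maps one to the other, so G is not vertex-transitive.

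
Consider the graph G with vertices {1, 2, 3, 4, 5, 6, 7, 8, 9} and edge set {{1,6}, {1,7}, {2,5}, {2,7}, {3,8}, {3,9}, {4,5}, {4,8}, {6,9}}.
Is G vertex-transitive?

Yes

Every vertex has degree 2 and the graph is connected, so G is the 9-cycle C_9. The automorphisms of the 9-cycle are exactly the symmetries of a regular 9-gon: the dihedral group D_9, |D_9| = 18. Under this action every vertex can be carried to every other, so G is vertex-transitive.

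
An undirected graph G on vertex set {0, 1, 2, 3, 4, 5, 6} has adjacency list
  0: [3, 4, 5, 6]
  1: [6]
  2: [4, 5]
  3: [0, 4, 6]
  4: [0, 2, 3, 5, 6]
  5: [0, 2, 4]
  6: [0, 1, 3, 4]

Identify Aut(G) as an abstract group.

1

Degrees alone do not determine every vertex (e.g. 0 and 6 both have degree 4), but their neighbour-degree multisets differ: N(0) has degrees [3, 3, 4, 5] while N(6) has degrees [1, 3, 4, 5]. Repeating this refinement separates all vertices, so the only automorphism is the identity.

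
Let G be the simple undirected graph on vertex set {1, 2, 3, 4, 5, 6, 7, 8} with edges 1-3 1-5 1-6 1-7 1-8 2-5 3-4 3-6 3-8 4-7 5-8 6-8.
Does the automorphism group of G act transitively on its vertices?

No

Vertex 1 is the only vertex of degree 5, so every automorphism fixes it; G is not vertex-transitive.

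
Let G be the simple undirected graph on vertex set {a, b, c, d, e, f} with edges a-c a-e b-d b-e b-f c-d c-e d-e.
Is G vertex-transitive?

Vertex a is the only vertex of degree 2, so every automorphism fixes it; G is not vertex-transitive.

No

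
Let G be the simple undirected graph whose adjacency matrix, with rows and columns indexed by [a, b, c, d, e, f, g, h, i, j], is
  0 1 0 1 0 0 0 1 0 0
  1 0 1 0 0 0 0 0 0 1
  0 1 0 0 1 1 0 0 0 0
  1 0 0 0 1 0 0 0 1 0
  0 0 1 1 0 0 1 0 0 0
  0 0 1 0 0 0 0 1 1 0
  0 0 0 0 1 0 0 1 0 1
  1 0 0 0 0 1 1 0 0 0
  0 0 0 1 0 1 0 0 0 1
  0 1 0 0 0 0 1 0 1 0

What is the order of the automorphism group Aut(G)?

G is 3-regular on 10 vertices with no triangles and no 4-cycles (girth 5): this is the Petersen graph. It is a classical fact that the Petersen graph has automorphism group S_5 (order 120), arising from its description as the Kneser graph K(5,2).

120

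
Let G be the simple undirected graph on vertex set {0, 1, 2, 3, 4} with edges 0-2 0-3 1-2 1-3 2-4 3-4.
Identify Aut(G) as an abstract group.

The vertices split by degree into {2, 3} (degree 3) and {0, 1, 4} (degree 2); every edge runs between the two parts, so G is the complete bipartite graph K_{2,3}. Automorphisms preserve the bipartition setwise (since the parts differ in size) and act as S_3 × S_2 within it; |Aut| = 12.

S_3 × S_2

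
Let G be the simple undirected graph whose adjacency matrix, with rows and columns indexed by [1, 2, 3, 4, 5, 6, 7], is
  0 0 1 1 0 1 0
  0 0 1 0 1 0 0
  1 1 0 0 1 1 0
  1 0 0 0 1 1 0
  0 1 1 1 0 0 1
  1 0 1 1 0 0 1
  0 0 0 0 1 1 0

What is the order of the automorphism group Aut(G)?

The degree sequence is [3, 2, 4, 3, 4, 4, 2]. Checking the degree-preserving permutations of the vertex set shows that none except the identity preserves every edge, so Aut(G) is trivial.

1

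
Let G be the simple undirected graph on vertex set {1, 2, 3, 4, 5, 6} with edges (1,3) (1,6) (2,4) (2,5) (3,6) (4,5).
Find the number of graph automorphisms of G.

72

G has two connected components, {1, 3, 6} and {2, 4, 5}; each is 2-regular, so G = C_3 ⊔ C_3. Aut of a disjoint union of two copies of C_3 is the wreath product D_3 ≀ Z_2, of order 2·6² = 72.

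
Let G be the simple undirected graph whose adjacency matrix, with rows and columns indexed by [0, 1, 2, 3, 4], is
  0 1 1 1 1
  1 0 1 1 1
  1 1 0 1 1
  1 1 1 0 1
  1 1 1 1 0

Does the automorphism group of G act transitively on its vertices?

Every vertex has degree 4, so G is the complete graph K_5. Every bijection on the vertex set is an automorphism of K_5; hence Aut(K_5) ≅ S_5, order 120. This group acts transitively on the 5 vertices.

Yes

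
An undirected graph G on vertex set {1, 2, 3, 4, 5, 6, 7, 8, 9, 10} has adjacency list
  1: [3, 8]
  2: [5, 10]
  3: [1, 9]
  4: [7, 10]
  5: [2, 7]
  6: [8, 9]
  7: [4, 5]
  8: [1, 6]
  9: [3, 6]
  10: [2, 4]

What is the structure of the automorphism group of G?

D_5 ≀ Z_2

G has two connected components, {2, 4, 5, 7, 10} and {1, 3, 6, 8, 9}; each is 2-regular, so G = C_5 ⊔ C_5. Aut of a disjoint union of two copies of C_5 is the wreath product D_5 ≀ Z_2, of order 2·10² = 200.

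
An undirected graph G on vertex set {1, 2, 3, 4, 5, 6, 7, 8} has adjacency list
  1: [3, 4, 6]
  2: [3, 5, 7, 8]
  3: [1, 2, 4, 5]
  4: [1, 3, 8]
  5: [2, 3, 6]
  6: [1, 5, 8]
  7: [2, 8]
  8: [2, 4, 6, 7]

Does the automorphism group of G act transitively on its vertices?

Vertex 7 is the only vertex of degree 2, so every automorphism fixes it; G is not vertex-transitive.

No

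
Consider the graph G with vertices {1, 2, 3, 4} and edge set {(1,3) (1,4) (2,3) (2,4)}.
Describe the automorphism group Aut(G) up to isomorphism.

D_4

G is 2-regular and connected on 4 vertices, i.e. the cycle C_4. C_4 has 4 rotations and 4 reflections, so Aut(C_4) ≅ D_4 of order 8.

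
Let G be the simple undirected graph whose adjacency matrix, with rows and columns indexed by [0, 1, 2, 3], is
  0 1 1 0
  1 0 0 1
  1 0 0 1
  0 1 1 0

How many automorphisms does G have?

G is 2-regular and bipartite on 2^2 = 4 vertices with girth 4; it is the hypercube graph Q_2. Aut(Q_2) consists of the signed permutations of the 2 coordinate axes: 2! permutations times 2^2 sign flips, so |Aut| = 2^2·2! = 8.

8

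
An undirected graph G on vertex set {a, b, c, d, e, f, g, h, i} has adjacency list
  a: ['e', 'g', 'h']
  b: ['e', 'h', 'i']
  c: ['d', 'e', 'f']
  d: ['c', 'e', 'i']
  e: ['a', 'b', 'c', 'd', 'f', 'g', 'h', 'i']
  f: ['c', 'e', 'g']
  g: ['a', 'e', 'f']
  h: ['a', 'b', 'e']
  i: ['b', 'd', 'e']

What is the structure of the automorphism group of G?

D_8

Vertex e is the unique vertex of degree 8; the remaining 8 vertices each have degree 3 and induce a cycle, so G is the wheel on 9 vertices with hub e. With the hub fixed, the remaining symmetry is that of the rim cycle C_8, giving the dihedral group D_8.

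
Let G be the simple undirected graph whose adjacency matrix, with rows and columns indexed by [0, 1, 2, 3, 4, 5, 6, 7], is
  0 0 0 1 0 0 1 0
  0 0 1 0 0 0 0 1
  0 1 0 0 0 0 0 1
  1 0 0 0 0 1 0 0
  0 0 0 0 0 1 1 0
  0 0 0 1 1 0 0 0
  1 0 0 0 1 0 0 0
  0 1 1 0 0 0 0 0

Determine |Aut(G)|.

60

G has two connected components, {0, 3, 4, 5, 6} and {1, 2, 7}; each is 2-regular, so G = C_5 ⊔ C_3. The components are non-isomorphic (different sizes), so Aut(G) = Aut(C_5) × Aut(C_3) = D_5 × D_3 of order 10·6 = 60.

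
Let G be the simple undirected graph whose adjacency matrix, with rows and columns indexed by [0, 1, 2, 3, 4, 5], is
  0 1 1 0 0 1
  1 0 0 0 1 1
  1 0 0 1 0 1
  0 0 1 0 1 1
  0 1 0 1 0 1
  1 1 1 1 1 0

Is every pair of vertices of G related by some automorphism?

Vertex 5 is the only vertex of degree 5, so every automorphism fixes it; G is not vertex-transitive.

No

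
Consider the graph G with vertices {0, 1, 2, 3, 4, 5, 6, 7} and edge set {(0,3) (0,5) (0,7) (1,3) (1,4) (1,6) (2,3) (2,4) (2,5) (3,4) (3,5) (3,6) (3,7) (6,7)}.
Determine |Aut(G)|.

Vertex 3 is the unique vertex of degree 7; the remaining 7 vertices each have degree 3 and induce a cycle, so G is the wheel on 8 vertices with hub 3. Every automorphism fixes the hub and acts on the rim 7-cycle, so Aut(G) ≅ Aut(C_7) = D_7 of order 14.

14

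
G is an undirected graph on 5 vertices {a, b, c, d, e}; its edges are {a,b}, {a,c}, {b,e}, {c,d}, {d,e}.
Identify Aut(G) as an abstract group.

the dihedral group of order 10

Every vertex has degree 2 and the graph is connected, so G is the 5-cycle C_5. The automorphisms of the 5-cycle are exactly the symmetries of a regular 5-gon: the dihedral group D_5, |D_5| = 10.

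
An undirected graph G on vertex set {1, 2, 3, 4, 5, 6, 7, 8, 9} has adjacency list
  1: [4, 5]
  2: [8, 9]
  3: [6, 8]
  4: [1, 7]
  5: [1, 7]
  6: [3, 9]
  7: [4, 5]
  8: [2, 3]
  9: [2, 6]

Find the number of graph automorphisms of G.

80

G has two connected components, {2, 3, 6, 8, 9} and {1, 4, 5, 7}; each is 2-regular, so G = C_5 ⊔ C_4. No automorphism exchanges components of different sizes, hence Aut(G) is the direct product D_4 × D_5, order 80.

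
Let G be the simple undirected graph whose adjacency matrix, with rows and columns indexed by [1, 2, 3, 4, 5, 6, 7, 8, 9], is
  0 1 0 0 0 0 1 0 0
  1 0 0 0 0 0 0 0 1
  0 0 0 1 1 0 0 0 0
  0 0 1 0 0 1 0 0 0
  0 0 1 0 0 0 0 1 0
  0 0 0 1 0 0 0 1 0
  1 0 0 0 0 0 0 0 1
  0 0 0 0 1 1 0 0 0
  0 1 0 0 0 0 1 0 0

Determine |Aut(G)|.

80

G has two connected components, {3, 4, 5, 6, 8} and {1, 2, 7, 9}; each is 2-regular, so G = C_5 ⊔ C_4. No automorphism exchanges components of different sizes, hence Aut(G) is the direct product D_4 × D_5, order 80.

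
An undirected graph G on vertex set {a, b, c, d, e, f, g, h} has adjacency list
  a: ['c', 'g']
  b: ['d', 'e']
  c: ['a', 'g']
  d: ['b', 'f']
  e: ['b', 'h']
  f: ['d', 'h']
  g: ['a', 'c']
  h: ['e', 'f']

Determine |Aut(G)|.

60

G has two connected components, {b, d, e, f, h} and {a, c, g}; each is 2-regular, so G = C_5 ⊔ C_3. No automorphism exchanges components of different sizes, hence Aut(G) is the direct product D_3 × D_5, order 60.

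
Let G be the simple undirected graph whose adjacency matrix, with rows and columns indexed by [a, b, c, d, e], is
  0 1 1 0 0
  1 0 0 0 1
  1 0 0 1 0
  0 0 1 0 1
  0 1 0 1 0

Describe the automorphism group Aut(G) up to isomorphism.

the dihedral group of order 10

Every vertex has degree 2 and the graph is connected, so G is the 5-cycle C_5. The automorphisms of the 5-cycle are exactly the symmetries of a regular 5-gon: the dihedral group D_5, |D_5| = 10.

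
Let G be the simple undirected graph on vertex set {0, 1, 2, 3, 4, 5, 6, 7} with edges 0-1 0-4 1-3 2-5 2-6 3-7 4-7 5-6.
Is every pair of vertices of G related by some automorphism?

No

G has two connected components, {0, 1, 3, 4, 7} and {2, 5, 6}; each is 2-regular, so G = C_5 ⊔ C_3. The orbit of 0 under Aut(G) is {0, 1, 3, 4, 7}, which does not contain 2, so G is not vertex-transitive.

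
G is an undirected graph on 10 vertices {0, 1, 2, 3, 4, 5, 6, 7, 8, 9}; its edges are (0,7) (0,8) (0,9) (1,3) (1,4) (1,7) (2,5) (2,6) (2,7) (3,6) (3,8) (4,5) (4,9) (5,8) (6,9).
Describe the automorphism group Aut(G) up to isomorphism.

G is 3-regular on 10 vertices with no triangles and no 4-cycles (girth 5): this is the Petersen graph. Viewing the Petersen graph as the Kneser graph K(5,2) — vertices are 2-subsets of {1,…,5}, edges join disjoint pairs — its automorphisms are exactly the permutations of the 5-element set, so Aut ≅ S_5 of order 120.

the symmetric group S_5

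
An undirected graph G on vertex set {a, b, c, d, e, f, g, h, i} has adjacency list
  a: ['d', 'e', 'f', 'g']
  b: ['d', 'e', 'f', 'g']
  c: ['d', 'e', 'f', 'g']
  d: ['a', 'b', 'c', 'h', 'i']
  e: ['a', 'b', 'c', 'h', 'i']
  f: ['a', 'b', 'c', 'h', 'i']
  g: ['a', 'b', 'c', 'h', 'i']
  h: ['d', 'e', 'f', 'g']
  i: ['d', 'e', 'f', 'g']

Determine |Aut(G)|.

The vertices split by degree into {d, e, f, g} (degree 5) and {a, b, c, h, i} (degree 4); every edge runs between the two parts, so G is the complete bipartite graph K_{4,5}. The parts have unequal sizes, so no automorphism swaps them; each part is permuted independently, giving S_5 × S_4 of order 5!·4! = 2880.

2880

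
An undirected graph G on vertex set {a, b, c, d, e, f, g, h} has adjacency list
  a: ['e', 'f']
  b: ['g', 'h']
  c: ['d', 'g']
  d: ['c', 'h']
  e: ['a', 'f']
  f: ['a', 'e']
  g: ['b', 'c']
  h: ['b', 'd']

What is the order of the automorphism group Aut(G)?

60

G has two connected components, {b, c, d, g, h} and {a, e, f}; each is 2-regular, so G = C_5 ⊔ C_3. The components are non-isomorphic (different sizes), so Aut(G) = Aut(C_5) × Aut(C_3) = D_5 × D_3 of order 10·6 = 60.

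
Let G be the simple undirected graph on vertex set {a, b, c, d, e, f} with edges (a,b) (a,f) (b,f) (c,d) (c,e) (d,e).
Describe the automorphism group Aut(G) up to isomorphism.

G has two connected components, {a, b, f} and {c, d, e}; each is 2-regular, so G = C_3 ⊔ C_3. Aut of a disjoint union of two copies of C_3 is the wreath product D_3 ≀ Z_2, of order 2·6² = 72.

D_3 ≀ Z_2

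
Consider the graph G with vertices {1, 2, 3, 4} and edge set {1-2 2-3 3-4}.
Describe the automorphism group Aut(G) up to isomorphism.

Z_2

The degree sequence is [1, 2, 2, 1]; the two degree-1 vertices 1 and 4 are the ends of a path, so G = P_4. The only nontrivial automorphism of a path is the end-to-end reflection, so Aut(G) ≅ Z_2.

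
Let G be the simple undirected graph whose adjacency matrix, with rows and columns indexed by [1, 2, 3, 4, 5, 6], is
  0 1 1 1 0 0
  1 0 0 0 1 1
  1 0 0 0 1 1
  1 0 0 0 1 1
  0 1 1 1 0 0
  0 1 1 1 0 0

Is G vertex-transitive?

G is 3-regular and bipartite with parts {2, 3, 4} and {1, 5, 6} (each part is independent and every cross-pair is an edge), so G = K_{3,3}. Each part can be permuted independently (S_3 × S_3) and the two equal-size parts can also be swapped, giving (S_3 × S_3) ⋊ Z_2 of order 2·(3!)² = 72. This group acts transitively on the 6 vertices.

Yes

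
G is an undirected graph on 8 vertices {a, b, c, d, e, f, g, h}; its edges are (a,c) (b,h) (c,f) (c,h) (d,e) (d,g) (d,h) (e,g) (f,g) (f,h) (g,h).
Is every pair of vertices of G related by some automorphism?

No

Vertex e is the only vertex of degree 2, so every automorphism fixes it; G is not vertex-transitive.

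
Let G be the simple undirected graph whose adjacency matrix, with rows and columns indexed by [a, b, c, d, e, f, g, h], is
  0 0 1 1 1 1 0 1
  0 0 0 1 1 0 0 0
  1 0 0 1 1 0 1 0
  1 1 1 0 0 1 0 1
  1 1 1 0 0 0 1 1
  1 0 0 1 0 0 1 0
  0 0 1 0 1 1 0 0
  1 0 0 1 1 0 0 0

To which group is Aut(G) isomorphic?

The degree sequence is [5, 2, 4, 5, 5, 3, 3, 3]. Checking the degree-preserving permutations of the vertex set shows that none except the identity preserves every edge, so Aut(G) is trivial.

{e}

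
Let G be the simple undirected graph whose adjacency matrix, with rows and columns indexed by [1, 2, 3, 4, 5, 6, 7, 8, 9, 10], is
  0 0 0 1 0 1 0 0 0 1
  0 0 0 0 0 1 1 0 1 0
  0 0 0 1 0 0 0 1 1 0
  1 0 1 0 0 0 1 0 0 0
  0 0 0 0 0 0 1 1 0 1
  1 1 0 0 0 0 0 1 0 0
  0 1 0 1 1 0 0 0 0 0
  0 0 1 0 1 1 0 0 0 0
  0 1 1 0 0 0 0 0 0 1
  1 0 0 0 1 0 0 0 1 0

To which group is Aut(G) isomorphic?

the symmetric group S_5

G is 3-regular on 10 vertices with no triangles and no 4-cycles (girth 5): this is the Petersen graph. Viewing the Petersen graph as the Kneser graph K(5,2) — vertices are 2-subsets of {1,…,5}, edges join disjoint pairs — its automorphisms are exactly the permutations of the 5-element set, so Aut ≅ S_5 of order 120.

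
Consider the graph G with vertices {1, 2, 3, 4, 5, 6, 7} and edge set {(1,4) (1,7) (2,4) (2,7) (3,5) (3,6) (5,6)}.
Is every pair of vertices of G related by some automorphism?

No

G has two connected components, {1, 2, 4, 7} and {3, 5, 6}; each is 2-regular, so G = C_4 ⊔ C_3. The orbit of 1 under Aut(G) is {1, 2, 4, 7}, which does not contain 3, so G is not vertex-transitive.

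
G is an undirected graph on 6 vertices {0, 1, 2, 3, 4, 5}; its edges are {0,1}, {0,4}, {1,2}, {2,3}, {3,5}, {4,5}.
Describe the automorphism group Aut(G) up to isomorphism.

the dihedral group of order 12

G is 2-regular and connected on 6 vertices, i.e. the cycle C_6. The automorphisms of the 6-cycle are exactly the symmetries of a regular 6-gon: the dihedral group D_6, |D_6| = 12.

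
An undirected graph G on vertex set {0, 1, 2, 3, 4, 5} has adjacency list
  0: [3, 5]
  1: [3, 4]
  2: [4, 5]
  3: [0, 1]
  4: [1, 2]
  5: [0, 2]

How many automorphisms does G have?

Every vertex has degree 2 and the graph is connected, so G is the 6-cycle C_6. The automorphisms of the 6-cycle are exactly the symmetries of a regular 6-gon: the dihedral group D_6, |D_6| = 12.

12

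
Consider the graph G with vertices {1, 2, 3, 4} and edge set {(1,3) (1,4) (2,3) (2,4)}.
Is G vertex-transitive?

Yes

G is 2-regular and connected on 4 vertices, i.e. the cycle C_4. The automorphisms of the 4-cycle are exactly the symmetries of a regular 4-gon: the dihedral group D_4, |D_4| = 8. Under this action every vertex can be carried to every other, so G is vertex-transitive.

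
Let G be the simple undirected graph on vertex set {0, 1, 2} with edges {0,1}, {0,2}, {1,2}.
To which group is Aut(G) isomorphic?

All 3 vertices are pairwise adjacent: G = K_3. Any permutation of the 3 vertices preserves K_3, so Aut(K_3) = S_3 of order 3! = 6.

S_3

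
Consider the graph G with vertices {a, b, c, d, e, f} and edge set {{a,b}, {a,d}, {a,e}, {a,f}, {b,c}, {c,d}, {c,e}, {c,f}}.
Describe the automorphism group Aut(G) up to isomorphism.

The vertices split by degree into {a, c} (degree 4) and {b, d, e, f} (degree 2); every edge runs between the two parts, so G is the complete bipartite graph K_{2,4}. Automorphisms preserve the bipartition setwise (since the parts differ in size) and act as S_2 × S_4 within it; |Aut| = 48.

S_2 × S_4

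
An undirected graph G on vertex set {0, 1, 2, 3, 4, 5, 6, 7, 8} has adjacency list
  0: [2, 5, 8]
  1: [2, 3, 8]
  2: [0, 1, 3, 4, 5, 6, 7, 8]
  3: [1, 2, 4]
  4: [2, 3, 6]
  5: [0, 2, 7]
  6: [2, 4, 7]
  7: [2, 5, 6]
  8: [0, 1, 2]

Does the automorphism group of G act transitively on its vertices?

No

Vertex 2 is the only vertex of degree 8, so every automorphism fixes it; G is not vertex-transitive.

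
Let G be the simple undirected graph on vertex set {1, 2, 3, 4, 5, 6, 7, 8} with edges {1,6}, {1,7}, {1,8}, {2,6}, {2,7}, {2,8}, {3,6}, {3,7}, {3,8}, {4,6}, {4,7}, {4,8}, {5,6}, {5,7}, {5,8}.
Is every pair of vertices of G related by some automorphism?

No

Automorphisms preserve degree, but G has vertices of degree 3 and vertices of degree 5; no automorphism maps one to the other, so G is not vertex-transitive.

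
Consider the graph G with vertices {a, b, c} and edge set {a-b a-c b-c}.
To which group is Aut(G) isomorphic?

S_3

All 3 vertices are pairwise adjacent: G = K_3. Every bijection on the vertex set is an automorphism of K_3; hence Aut(K_3) ≅ S_3, order 6.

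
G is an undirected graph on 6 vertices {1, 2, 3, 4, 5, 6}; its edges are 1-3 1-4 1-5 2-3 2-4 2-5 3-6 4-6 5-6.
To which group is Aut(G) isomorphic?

(S_3 × S_3) ⋊ Z_2

G is 3-regular and bipartite with parts {1, 2, 6} and {3, 4, 5} (each part is independent and every cross-pair is an edge), so G = K_{3,3}. Aut(K_{3,3}) is the wreath product S_3 ≀ Z_2: permute within each part, then optionally swap the parts; |Aut| = 2·(3!)² = 72.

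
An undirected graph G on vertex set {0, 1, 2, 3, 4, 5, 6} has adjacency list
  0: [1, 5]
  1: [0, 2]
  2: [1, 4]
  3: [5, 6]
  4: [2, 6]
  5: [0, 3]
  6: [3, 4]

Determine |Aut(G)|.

14

Every vertex has degree 2 and the graph is connected, so G is the 7-cycle C_7. C_7 has 7 rotations and 7 reflections, so Aut(C_7) ≅ D_7 of order 14.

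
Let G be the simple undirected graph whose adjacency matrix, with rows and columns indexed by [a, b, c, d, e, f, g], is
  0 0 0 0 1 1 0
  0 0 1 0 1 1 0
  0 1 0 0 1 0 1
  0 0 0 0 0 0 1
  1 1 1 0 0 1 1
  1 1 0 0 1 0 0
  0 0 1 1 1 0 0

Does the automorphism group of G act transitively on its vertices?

Vertex a is the only vertex of degree 2, so every automorphism fixes it; G is not vertex-transitive.

No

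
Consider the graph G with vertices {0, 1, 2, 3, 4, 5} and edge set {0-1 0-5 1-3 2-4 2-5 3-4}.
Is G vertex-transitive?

G is 2-regular and connected on 6 vertices, i.e. the cycle C_6. C_6 has 6 rotations and 6 reflections, so Aut(C_6) ≅ D_6 of order 12. Under this action every vertex can be carried to every other, so G is vertex-transitive.

Yes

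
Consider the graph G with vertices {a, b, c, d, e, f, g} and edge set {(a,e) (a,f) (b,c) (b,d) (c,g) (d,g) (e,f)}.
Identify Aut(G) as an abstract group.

D_4 × D_3

G has two connected components, {b, c, d, g} and {a, e, f}; each is 2-regular, so G = C_4 ⊔ C_3. No automorphism exchanges components of different sizes, hence Aut(G) is the direct product D_4 × D_3, order 48.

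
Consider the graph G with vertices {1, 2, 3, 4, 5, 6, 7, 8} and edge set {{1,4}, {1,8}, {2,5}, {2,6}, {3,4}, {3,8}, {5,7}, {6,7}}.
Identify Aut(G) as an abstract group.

G has two connected components, {1, 3, 4, 8} and {2, 5, 6, 7}; each is 2-regular, so G = C_4 ⊔ C_4. Aut of a disjoint union of two copies of C_4 is the wreath product D_4 ≀ Z_2, of order 2·8² = 128.

D_4 ≀ Z_2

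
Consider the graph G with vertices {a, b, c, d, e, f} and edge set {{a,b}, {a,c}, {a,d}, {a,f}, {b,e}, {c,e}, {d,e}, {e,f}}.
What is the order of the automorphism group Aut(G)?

48

The vertices split by degree into {a, e} (degree 4) and {b, c, d, f} (degree 2); every edge runs between the two parts, so G is the complete bipartite graph K_{2,4}. The parts have unequal sizes, so no automorphism swaps them; each part is permuted independently, giving S_4 × S_2 of order 4!·2! = 48.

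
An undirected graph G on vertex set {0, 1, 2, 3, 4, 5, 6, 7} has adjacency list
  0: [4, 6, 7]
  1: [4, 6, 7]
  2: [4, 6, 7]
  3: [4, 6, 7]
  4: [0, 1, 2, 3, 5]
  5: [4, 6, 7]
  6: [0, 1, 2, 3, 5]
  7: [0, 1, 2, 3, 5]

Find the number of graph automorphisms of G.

The vertices split by degree into {4, 6, 7} (degree 5) and {0, 1, 2, 3, 5} (degree 3); every edge runs between the two parts, so G is the complete bipartite graph K_{3,5}. The parts have unequal sizes, so no automorphism swaps them; each part is permuted independently, giving S_5 × S_3 of order 5!·3! = 720.

720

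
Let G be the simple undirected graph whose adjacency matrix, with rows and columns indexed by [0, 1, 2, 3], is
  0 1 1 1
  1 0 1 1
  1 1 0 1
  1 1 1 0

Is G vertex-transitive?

Yes

All 4 vertices are pairwise adjacent: G = K_4. Any permutation of the 4 vertices preserves K_4, so Aut(K_4) = S_4 of order 4! = 24. Under this action every vertex can be carried to every other, so G is vertex-transitive.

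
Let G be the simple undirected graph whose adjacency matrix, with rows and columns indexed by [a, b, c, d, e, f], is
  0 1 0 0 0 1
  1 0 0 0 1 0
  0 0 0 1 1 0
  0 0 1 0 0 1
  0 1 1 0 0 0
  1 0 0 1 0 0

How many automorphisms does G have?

12

Every vertex has degree 2 and the graph is connected, so G is the 6-cycle C_6. C_6 has 6 rotations and 6 reflections, so Aut(C_6) ≅ D_6 of order 12.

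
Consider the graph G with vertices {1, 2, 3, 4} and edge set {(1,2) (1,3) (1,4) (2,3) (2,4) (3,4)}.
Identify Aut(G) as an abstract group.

All 4 vertices are pairwise adjacent: G = K_4. Every bijection on the vertex set is an automorphism of K_4; hence Aut(K_4) ≅ S_4, order 24.

S_4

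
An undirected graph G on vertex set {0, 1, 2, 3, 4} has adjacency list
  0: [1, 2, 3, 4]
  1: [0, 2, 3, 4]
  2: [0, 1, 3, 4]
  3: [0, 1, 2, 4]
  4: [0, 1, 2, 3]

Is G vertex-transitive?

Yes

Every vertex has degree 4, so G is the complete graph K_5. Every bijection on the vertex set is an automorphism of K_5; hence Aut(K_5) ≅ S_5, order 120. This group acts transitively on the 5 vertices.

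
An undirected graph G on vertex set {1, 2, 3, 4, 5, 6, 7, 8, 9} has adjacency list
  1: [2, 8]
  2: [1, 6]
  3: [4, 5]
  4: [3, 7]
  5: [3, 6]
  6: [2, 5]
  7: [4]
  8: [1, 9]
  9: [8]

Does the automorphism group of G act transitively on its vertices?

Automorphisms preserve degree, but G has vertices of degree 1 and vertices of degree 2; no automorphism maps one to the other, so G is not vertex-transitive.

No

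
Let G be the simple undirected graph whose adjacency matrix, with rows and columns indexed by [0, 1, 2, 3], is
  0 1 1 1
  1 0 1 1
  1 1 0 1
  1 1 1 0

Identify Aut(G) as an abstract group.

All 4 vertices are pairwise adjacent: G = K_4. Any permutation of the 4 vertices preserves K_4, so Aut(K_4) = S_4 of order 4! = 24.

S_4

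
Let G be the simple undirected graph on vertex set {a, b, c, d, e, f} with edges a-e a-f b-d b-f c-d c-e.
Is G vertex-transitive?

Every vertex has degree 2 and the graph is connected, so G is the 6-cycle C_6. The automorphisms of the 6-cycle are exactly the symmetries of a regular 6-gon: the dihedral group D_6, |D_6| = 12. Under this action every vertex can be carried to every other, so G is vertex-transitive.

Yes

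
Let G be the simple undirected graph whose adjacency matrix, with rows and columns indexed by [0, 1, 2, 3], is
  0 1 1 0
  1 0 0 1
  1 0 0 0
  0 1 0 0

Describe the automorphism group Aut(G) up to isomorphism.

The degree sequence is [2, 2, 1, 1]; the two degree-1 vertices 2 and 3 are the ends of a path, so G = P_4. The only nontrivial automorphism of a path is the end-to-end reflection, so Aut(G) ≅ Z_2.

C_2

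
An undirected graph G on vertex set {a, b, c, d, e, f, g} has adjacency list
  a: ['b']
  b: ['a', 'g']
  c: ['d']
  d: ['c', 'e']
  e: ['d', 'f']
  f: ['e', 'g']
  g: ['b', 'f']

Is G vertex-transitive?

Automorphisms preserve degree, but G has vertices of degree 1 and vertices of degree 2; no automorphism maps one to the other, so G is not vertex-transitive.

No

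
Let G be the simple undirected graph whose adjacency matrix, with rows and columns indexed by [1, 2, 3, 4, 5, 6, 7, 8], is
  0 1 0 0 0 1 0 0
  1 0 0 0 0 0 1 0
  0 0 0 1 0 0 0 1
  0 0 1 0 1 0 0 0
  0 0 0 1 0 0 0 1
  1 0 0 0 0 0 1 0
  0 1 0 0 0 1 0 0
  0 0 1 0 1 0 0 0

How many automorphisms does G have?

G has two connected components, {1, 2, 6, 7} and {3, 4, 5, 8}; each is 2-regular, so G = C_4 ⊔ C_4. Aut of a disjoint union of two copies of C_4 is the wreath product D_4 ≀ Z_2, of order 2·8² = 128.

128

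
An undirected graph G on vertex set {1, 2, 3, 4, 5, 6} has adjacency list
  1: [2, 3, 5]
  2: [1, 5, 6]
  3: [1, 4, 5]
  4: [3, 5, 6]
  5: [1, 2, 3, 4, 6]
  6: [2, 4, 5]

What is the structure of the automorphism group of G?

Vertex 5 is the unique vertex of degree 5; the remaining 5 vertices each have degree 3 and induce a cycle, so G is the wheel on 6 vertices with hub 5. Every automorphism fixes the hub and acts on the rim 5-cycle, so Aut(G) ≅ Aut(C_5) = D_5 of order 10.

D_5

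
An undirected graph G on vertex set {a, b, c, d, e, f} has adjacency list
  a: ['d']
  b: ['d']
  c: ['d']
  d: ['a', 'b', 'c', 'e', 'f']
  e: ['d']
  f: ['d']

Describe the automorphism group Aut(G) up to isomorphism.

Vertex d has degree 5 and every other vertex has degree 1, so G is the star K_{1,5} with centre d. The 5 leaves are pairwise interchangeable while the centre is fixed, giving Aut(G) = S_5.

S_5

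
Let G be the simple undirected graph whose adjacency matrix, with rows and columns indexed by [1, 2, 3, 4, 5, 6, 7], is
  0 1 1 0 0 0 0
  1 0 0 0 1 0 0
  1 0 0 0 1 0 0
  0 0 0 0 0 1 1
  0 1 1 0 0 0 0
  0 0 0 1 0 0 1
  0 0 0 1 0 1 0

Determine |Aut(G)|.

G has two connected components, {1, 2, 3, 5} and {4, 6, 7}; each is 2-regular, so G = C_4 ⊔ C_3. No automorphism exchanges components of different sizes, hence Aut(G) is the direct product D_3 × D_4, order 48.

48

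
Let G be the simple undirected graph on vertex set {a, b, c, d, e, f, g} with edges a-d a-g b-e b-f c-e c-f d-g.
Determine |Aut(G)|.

48

G has two connected components, {b, c, e, f} and {a, d, g}; each is 2-regular, so G = C_4 ⊔ C_3. The components are non-isomorphic (different sizes), so Aut(G) = Aut(C_4) × Aut(C_3) = D_4 × D_3 of order 8·6 = 48.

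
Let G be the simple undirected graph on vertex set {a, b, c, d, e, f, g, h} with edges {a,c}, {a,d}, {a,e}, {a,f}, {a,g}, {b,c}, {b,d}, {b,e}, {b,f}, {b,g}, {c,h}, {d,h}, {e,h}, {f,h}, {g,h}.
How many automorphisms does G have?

The vertices split by degree into {a, b, h} (degree 5) and {c, d, e, f, g} (degree 3); every edge runs between the two parts, so G is the complete bipartite graph K_{3,5}. Automorphisms preserve the bipartition setwise (since the parts differ in size) and act as S_5 × S_3 within it; |Aut| = 720.

720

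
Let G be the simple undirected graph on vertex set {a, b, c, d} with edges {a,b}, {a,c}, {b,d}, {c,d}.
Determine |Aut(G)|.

G is 2-regular and bipartite on 2^2 = 4 vertices with girth 4; it is the hypercube graph Q_2. The symmetry group of the 2-cube is the hyperoctahedral group B_2 = Z_2 ≀ S_2, of order 2^2·2! = 8.

8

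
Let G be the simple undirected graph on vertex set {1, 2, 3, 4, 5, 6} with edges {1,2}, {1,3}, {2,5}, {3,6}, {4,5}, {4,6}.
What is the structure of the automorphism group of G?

the dihedral group of order 12

G is 2-regular and connected on 6 vertices, i.e. the cycle C_6. The automorphisms of the 6-cycle are exactly the symmetries of a regular 6-gon: the dihedral group D_6, |D_6| = 12.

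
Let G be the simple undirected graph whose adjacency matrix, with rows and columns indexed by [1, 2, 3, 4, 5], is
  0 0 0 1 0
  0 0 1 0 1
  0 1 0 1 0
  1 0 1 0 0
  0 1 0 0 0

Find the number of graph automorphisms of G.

The degree sequence is [1, 2, 2, 2, 1]; the two degree-1 vertices 1 and 5 are the ends of a path, so G = P_5. The only nontrivial automorphism of a path is the end-to-end reflection, so Aut(G) ≅ Z_2.

2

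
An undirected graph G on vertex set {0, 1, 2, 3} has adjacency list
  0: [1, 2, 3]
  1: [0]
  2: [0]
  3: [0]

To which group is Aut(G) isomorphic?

S_3

Vertex 0 has degree 3 and every other vertex has degree 1, so G is the star K_{1,3} with centre 0. The 3 leaves are pairwise interchangeable while the centre is fixed, giving Aut(G) = S_3.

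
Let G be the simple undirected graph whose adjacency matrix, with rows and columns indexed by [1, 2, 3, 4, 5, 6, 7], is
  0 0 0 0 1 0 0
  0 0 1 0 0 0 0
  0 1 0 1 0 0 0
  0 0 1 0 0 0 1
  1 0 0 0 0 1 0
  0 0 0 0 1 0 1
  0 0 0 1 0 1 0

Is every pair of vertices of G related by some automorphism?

Automorphisms preserve degree, but G has vertices of degree 1 and vertices of degree 2; no automorphism maps one to the other, so G is not vertex-transitive.

No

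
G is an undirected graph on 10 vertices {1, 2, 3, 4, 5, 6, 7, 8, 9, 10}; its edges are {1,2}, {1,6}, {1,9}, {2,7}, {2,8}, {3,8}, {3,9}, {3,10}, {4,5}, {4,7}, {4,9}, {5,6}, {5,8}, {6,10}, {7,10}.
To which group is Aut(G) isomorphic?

S_5

G is 3-regular on 10 vertices with no triangles and no 4-cycles (girth 5): this is the Petersen graph. It is a classical fact that the Petersen graph has automorphism group S_5 (order 120), arising from its description as the Kneser graph K(5,2).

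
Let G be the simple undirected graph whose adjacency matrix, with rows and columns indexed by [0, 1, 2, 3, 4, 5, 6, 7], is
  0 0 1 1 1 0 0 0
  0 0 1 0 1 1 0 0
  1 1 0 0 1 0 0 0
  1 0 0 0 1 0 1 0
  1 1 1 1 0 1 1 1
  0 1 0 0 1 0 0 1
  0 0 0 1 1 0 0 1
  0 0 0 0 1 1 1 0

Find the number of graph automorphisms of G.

Vertex 4 is the unique vertex of degree 7; the remaining 7 vertices each have degree 3 and induce a cycle, so G is the wheel on 8 vertices with hub 4. Every automorphism fixes the hub and acts on the rim 7-cycle, so Aut(G) ≅ Aut(C_7) = D_7 of order 14.

14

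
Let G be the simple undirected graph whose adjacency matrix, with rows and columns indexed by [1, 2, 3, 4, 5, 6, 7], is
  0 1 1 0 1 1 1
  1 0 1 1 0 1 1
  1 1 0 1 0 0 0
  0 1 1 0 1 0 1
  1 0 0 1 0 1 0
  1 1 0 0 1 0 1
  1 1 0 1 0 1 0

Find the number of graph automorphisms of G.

1

Degrees alone do not determine every vertex (e.g. 1 and 2 both have degree 5), but their neighbour-degree multisets differ: N(1) has degrees [3, 3, 4, 4, 5] while N(2) has degrees [3, 4, 4, 4, 5]. Repeating this refinement separates all vertices, so the only automorphism is the identity.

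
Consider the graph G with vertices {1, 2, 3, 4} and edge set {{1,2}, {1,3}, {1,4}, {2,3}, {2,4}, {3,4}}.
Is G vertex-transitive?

All 4 vertices are pairwise adjacent: G = K_4. Every bijection on the vertex set is an automorphism of K_4; hence Aut(K_4) ≅ S_4, order 24. Under this action every vertex can be carried to every other, so G is vertex-transitive.

Yes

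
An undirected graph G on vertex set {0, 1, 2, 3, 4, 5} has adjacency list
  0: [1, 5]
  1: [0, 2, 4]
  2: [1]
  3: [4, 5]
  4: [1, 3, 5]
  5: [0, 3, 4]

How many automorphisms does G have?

1

The degree sequence is [2, 3, 1, 2, 3, 3]. Checking the degree-preserving permutations of the vertex set shows that none except the identity preserves every edge, so Aut(G) is trivial.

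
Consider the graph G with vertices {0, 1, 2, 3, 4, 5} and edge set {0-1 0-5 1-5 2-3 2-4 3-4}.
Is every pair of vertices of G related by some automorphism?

Yes

G has two connected components, {2, 3, 4} and {0, 1, 5}; each is 2-regular, so G = C_3 ⊔ C_3. Aut of a disjoint union of two copies of C_3 is the wreath product D_3 ≀ Z_2, of order 2·6² = 72. This group acts transitively on the 6 vertices.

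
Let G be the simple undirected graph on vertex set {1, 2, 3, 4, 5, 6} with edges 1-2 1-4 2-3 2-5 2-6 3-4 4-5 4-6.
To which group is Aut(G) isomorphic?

S_4 × S_2

The vertices split by degree into {2, 4} (degree 4) and {1, 3, 5, 6} (degree 2); every edge runs between the two parts, so G is the complete bipartite graph K_{2,4}. Automorphisms preserve the bipartition setwise (since the parts differ in size) and act as S_4 × S_2 within it; |Aut| = 48.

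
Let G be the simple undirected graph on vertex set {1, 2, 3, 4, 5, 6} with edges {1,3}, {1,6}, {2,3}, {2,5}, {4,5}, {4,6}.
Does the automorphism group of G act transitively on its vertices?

Every vertex has degree 2 and the graph is connected, so G is the 6-cycle C_6. The automorphisms of the 6-cycle are exactly the symmetries of a regular 6-gon: the dihedral group D_6, |D_6| = 12. Under this action every vertex can be carried to every other, so G is vertex-transitive.

Yes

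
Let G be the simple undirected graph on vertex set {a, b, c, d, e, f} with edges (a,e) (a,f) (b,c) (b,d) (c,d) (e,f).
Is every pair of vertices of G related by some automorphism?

G has two connected components, {b, c, d} and {a, e, f}; each is 2-regular, so G = C_3 ⊔ C_3. With two isomorphic components, Aut(G) = Aut(C_3) ≀ S_2 = (D_3 × D_3) ⋊ Z_2: permute each cycle by D_3, then optionally swap the two cycles. Order 2·(2·3)² = 72. This group acts transitively on the 6 vertices.

Yes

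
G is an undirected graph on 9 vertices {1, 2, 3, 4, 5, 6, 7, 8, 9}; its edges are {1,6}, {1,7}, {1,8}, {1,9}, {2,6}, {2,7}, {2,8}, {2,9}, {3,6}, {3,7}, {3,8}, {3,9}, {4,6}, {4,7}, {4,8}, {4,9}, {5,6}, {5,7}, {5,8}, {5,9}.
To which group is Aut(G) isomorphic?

The vertices split by degree into {6, 7, 8, 9} (degree 5) and {1, 2, 3, 4, 5} (degree 4); every edge runs between the two parts, so G is the complete bipartite graph K_{4,5}. The parts have unequal sizes, so no automorphism swaps them; each part is permuted independently, giving S_5 × S_4 of order 5!·4! = 2880.

S_5 × S_4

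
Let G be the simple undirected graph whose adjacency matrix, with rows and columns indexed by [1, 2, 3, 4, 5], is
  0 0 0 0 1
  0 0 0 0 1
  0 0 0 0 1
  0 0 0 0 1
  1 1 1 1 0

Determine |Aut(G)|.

24

Vertex 5 has degree 4 and every other vertex has degree 1, so G is the star K_{1,4} with centre 5. Any automorphism fixes the centre and permutes the 4 leaves freely, so Aut(G) ≅ S_4 of order 4! = 24.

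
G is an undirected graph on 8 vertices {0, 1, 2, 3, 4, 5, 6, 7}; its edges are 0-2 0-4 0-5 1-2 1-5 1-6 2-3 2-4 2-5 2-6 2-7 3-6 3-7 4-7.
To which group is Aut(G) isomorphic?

Vertex 2 is the unique vertex of degree 7; the remaining 7 vertices each have degree 3 and induce a cycle, so G is the wheel on 8 vertices with hub 2. With the hub fixed, the remaining symmetry is that of the rim cycle C_7, giving the dihedral group D_7.

the dihedral group of order 14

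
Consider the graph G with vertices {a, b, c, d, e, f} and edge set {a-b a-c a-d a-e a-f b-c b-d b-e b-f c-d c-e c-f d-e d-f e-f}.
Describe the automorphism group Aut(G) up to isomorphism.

All 6 vertices are pairwise adjacent: G = K_6. Any permutation of the 6 vertices preserves K_6, so Aut(K_6) = S_6 of order 6! = 720.

the symmetric group on 6 letters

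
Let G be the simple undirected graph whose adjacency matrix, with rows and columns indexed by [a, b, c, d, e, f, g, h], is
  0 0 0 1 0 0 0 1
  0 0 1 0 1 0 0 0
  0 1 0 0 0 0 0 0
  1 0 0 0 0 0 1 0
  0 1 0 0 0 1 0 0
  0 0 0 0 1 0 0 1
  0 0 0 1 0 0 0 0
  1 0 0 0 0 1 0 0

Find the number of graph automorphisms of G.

The degree sequence is [2, 2, 1, 2, 2, 2, 1, 2]; the two degree-1 vertices c and g are the ends of a path, so G = P_8. A path has exactly one nontrivial symmetry — reversal — giving Aut(G) of order 2.

2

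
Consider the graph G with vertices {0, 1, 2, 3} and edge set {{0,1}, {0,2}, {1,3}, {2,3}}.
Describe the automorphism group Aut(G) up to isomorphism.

the dihedral group of order 8

G is 2-regular and connected on 4 vertices, i.e. the cycle C_4. The automorphisms of the 4-cycle are exactly the symmetries of a regular 4-gon: the dihedral group D_4, |D_4| = 8.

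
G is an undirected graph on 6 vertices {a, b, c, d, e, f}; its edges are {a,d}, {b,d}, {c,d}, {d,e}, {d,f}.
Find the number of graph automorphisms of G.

Vertex d has degree 5 and every other vertex has degree 1, so G is the star K_{1,5} with centre d. The 5 leaves are pairwise interchangeable while the centre is fixed, giving Aut(G) = S_5.

120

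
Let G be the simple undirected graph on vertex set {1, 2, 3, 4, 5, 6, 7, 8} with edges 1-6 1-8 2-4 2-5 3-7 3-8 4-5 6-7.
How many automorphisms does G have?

G has two connected components, {1, 3, 6, 7, 8} and {2, 4, 5}; each is 2-regular, so G = C_5 ⊔ C_3. No automorphism exchanges components of different sizes, hence Aut(G) is the direct product D_3 × D_5, order 60.

60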